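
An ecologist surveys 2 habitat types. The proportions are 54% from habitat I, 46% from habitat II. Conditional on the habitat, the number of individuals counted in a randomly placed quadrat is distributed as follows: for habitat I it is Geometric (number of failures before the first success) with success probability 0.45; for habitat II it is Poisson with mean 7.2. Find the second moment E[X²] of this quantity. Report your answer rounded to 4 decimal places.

For each component E[X²] = Var + (mean)², giving I: 4.20988; II: 59.04.
Overall E[X²] = 0.54·4.20988 + 0.46·59.04 = 29.4317.

29.4317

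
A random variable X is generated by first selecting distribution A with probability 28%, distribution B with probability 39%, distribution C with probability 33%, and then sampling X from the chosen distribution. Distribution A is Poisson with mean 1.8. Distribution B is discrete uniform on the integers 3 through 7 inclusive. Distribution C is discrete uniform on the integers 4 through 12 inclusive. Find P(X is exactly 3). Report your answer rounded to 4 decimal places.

Conditional on each component, P(X = 3): A: 0.160671; B: 0.2; C: 0.
By total probability, P(X = 3) = 0.28·0.160671 + 0.39·0.2 + 0.33·0 = 0.122988.

0.1230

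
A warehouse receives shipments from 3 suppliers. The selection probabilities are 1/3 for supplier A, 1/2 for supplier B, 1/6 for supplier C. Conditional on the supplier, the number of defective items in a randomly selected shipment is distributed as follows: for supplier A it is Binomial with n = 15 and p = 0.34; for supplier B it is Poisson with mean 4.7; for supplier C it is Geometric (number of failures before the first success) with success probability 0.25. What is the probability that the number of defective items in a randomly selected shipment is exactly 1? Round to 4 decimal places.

0.0577

Conditional on each supplier, P(X = 1): A: 0.015177; B: 0.0427478; C: 0.1875.
By total probability, P(X = 1) = 0.333333·0.015177 + 0.5·0.0427478 + 0.166667·0.1875 = 0.0576829.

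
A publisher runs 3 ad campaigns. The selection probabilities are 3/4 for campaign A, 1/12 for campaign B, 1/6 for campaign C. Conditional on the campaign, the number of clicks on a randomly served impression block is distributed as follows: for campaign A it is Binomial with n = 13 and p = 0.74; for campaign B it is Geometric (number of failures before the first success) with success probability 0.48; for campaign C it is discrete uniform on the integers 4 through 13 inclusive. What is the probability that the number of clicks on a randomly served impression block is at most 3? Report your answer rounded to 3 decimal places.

Conditional on each campaign, P(X ≤ 3): A: 0.000180224; B: 0.926884; C: 0.
By total probability, P(X ≤ 3) = 0.75·0.000180224 + 0.0833333·0.926884 + 0.166667·0 = 0.0773755.

0.077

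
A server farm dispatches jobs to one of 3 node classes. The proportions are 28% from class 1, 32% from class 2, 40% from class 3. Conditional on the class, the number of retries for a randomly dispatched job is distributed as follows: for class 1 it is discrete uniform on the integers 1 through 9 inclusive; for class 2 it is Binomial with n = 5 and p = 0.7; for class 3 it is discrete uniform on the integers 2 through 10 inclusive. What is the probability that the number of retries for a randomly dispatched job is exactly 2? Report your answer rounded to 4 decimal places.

0.1179

Conditional on each class, P(X = 2): 1: 0.111111; 2: 0.1323; 3: 0.111111.
By total probability, P(X = 2) = 0.28·0.111111 + 0.32·0.1323 + 0.4·0.111111 = 0.117892.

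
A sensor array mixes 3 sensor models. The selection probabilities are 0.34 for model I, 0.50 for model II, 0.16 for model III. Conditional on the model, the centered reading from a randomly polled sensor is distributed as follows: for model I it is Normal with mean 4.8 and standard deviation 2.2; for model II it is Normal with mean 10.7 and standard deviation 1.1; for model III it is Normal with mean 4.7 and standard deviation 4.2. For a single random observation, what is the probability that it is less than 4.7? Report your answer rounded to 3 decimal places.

Conditional on each model, P(X < 4.7): I: 0.481873; II: 2.45491e-08; III: 0.5.
By total probability, P(X < 4.7) = 0.34·0.481873 + 0.5·2.45491e-08 + 0.16·0.5 = 0.243837.

0.244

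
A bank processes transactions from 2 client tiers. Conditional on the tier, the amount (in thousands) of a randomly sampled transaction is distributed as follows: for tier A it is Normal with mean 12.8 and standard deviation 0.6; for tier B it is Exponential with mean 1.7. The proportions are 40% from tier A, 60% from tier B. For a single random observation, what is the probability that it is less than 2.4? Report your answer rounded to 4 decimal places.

0.4538

Conditional on each tier, P(X < 2.4): A: 0; B: 0.756287.
By total probability, P(X < 2.4) = 0.4·0 + 0.6·0.756287 = 0.453772.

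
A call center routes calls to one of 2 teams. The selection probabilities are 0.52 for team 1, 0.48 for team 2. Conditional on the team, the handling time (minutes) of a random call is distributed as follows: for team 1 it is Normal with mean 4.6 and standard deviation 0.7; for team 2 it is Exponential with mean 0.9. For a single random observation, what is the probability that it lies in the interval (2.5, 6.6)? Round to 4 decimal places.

0.5477

Conditional on each team, P(2.5 < X < 6.6): 1: 0.996513; 2: 0.0615231.
By total probability, P(2.5 < X < 6.6) = 0.52·0.996513 + 0.48·0.0615231 = 0.547718.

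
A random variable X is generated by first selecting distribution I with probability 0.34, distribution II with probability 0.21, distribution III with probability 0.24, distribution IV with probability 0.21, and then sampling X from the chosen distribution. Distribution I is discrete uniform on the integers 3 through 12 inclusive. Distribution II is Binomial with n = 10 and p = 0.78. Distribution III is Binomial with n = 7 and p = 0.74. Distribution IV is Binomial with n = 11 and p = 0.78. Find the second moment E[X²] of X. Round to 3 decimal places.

For each component E[X²] = Var + (mean)², giving I: 64.5; II: 62.556; III: 28.1792; IV: 75.504.
Overall E[X²] = 0.34·64.5 + 0.21·62.556 + 0.24·28.1792 + 0.21·75.504 = 57.6856.

57.686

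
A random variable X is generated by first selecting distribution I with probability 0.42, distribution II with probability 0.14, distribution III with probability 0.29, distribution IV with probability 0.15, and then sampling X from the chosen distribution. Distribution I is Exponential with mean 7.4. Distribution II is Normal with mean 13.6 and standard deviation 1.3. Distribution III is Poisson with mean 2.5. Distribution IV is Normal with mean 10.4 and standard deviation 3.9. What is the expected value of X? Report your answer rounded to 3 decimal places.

7.297

Component means — I: 7.4; II: 13.6; III: 2.5; IV: 10.4.
E[X] = 0.42·7.4 + 0.14·13.6 + 0.29·2.5 + 0.15·10.4 = 7.297.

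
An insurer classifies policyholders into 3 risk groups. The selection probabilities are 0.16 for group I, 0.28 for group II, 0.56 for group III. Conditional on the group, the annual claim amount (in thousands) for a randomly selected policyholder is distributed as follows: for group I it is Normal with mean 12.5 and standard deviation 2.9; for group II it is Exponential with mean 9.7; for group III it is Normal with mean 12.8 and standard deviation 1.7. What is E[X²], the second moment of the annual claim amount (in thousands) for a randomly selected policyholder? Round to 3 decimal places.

For each component E[X²] = Var + (mean)², giving I: 164.66; II: 188.18; III: 166.73.
Overall E[X²] = 0.16·164.66 + 0.28·188.18 + 0.56·166.73 = 172.405.

172.405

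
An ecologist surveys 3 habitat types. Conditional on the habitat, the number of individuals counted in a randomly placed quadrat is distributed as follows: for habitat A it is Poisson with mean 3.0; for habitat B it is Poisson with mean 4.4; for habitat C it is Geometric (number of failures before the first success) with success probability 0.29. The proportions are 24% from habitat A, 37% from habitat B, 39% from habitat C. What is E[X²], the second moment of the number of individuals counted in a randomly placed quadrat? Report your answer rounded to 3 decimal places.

17.301

For each component E[X²] = Var + (mean)², giving A: 12; B: 23.76; C: 14.4364.
Overall E[X²] = 0.24·12 + 0.37·23.76 + 0.39·14.4364 = 17.3014.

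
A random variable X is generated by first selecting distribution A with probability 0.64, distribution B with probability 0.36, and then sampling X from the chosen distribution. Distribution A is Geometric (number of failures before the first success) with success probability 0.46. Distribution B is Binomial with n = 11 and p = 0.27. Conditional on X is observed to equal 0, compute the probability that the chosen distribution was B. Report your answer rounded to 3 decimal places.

0.037

Likelihoods P(X=0 | ·): A: 0.46; B: 0.0313727.
Posterior ∝ prior × likelihood. Numerator for B: 0.36·0.0313727 = 0.0112942.
Normalizing constant: 0.64·0.46 + 0.36·0.0313727 = 0.305694.
P(B | observation) = 0.0112942 / 0.305694 = 0.0369459.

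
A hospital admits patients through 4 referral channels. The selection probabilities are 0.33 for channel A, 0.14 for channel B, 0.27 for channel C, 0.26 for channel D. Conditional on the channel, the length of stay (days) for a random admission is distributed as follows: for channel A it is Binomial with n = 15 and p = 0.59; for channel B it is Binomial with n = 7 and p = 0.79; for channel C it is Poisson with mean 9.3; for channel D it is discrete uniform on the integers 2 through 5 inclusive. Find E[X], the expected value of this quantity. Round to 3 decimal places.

7.116

Component means — A: 8.85; B: 5.53; C: 9.3; D: 3.5.
E[X] = 0.33·8.85 + 0.14·5.53 + 0.27·9.3 + 0.26·3.5 = 7.1157.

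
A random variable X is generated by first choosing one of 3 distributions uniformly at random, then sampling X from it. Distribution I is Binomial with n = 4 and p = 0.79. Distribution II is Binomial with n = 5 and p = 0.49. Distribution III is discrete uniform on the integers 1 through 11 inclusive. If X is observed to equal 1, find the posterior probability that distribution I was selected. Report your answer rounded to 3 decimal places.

0.102

Likelihoods P(X=1 | ·): I: 0.0292648; II: 0.165747; III: 0.0909091.
Posterior ∝ prior × likelihood. Numerator for I: 0.333333·0.0292648 = 0.00975492.
Normalizing constant: 0.333333·0.0292648 + 0.333333·0.165747 + 0.333333·0.0909091 = 0.0953071.
P(I | observation) = 0.00975492 / 0.0953071 = 0.102353.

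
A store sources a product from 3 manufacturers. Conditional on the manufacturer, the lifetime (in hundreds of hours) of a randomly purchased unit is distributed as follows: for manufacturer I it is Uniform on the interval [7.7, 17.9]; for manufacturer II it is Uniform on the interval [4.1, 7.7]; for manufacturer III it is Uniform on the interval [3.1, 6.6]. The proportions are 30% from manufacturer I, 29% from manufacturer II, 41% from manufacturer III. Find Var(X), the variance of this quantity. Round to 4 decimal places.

Per component, I: μ=12.8, E[X²]=172.51; II: μ=5.9, E[X²]=35.89; III: μ=4.85, E[X²]=24.5433.
E[X] = 0.3·12.8 + 0.29·5.9 + 0.41·4.85 = 7.5395.
E[X²] = 0.3·172.51 + 0.29·35.89 + 0.41·24.5433 = 72.2239.
Var(X) = E[X²] − (E[X])² = 72.2239 − 56.8441 = 15.3798.

15.3798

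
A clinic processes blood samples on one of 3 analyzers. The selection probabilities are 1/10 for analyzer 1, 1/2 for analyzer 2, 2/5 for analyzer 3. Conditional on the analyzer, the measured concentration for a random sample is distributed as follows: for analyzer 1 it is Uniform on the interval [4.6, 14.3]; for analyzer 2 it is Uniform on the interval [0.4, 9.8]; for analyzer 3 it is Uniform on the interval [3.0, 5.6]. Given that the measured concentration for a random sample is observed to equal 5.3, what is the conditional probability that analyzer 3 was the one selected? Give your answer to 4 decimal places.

0.7078

Likelihoods f(5.3 | ·): 1: 0.103093; 2: 0.106383; 3: 0.384615.
Posterior ∝ prior × likelihood. Numerator for 3: 0.4·0.384615 = 0.153846.
Normalizing constant: 0.1·0.103093 + 0.5·0.106383 + 0.4·0.384615 = 0.217347.
P(3 | observation) = 0.153846 / 0.217347 = 0.707837.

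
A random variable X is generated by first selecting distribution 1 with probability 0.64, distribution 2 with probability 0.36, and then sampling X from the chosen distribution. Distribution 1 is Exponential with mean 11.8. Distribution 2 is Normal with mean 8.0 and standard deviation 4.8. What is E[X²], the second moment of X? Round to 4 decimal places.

For each component E[X²] = Var + (mean)², giving 1: 278.48; 2: 87.04.
Overall E[X²] = 0.64·278.48 + 0.36·87.04 = 209.562.

209.5616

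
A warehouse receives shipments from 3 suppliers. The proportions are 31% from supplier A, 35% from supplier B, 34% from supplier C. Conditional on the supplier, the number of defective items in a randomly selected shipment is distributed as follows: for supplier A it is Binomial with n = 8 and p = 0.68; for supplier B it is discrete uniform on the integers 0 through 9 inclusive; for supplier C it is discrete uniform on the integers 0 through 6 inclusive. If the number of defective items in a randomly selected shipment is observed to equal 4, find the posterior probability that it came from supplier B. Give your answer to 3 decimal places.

0.265

Likelihoods P(X=4 | ·): A: 0.15694; B: 0.1; C: 0.142857.
Posterior ∝ prior × likelihood. Numerator for B: 0.35·0.1 = 0.035.
Normalizing constant: 0.31·0.15694 + 0.35·0.1 + 0.34·0.142857 = 0.132223.
P(B | observation) = 0.035 / 0.132223 = 0.264705.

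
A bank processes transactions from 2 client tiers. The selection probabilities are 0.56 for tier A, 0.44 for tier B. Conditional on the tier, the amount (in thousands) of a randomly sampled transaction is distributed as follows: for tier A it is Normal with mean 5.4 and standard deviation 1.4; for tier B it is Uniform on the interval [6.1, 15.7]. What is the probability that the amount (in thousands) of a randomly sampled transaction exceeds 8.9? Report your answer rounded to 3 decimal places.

Conditional on each tier, P(X > 8.9): A: 0.00620967; B: 0.708333.
By total probability, P(X > 8.9) = 0.56·0.00620967 + 0.44·0.708333 = 0.315144.

0.315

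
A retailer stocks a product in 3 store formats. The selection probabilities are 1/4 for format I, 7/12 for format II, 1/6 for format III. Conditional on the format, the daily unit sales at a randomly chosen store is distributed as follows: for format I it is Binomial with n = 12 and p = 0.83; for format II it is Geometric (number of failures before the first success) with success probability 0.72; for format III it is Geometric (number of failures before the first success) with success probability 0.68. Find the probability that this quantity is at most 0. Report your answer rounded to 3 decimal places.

0.533

Conditional on each format, P(X ≤ 0): I: 5.82622e-10; II: 0.72; III: 0.68.
By total probability, P(X ≤ 0) = 0.25·5.82622e-10 + 0.583333·0.72 + 0.166667·0.68 = 0.533333.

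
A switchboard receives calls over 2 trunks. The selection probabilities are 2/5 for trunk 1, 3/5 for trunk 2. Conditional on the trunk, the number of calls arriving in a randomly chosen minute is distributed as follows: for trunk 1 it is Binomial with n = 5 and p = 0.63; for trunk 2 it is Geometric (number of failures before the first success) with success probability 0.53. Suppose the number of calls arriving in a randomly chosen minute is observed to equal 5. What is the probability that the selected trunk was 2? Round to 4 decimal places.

0.1552

Likelihoods P(X=5 | ·): 1: 0.0992437; 2: 0.0121553.
Posterior ∝ prior × likelihood. Numerator for 2: 0.6·0.0121553 = 0.00729317.
Normalizing constant: 0.4·0.0992437 + 0.6·0.0121553 = 0.0469906.
P(2 | observation) = 0.00729317 / 0.0469906 = 0.155205.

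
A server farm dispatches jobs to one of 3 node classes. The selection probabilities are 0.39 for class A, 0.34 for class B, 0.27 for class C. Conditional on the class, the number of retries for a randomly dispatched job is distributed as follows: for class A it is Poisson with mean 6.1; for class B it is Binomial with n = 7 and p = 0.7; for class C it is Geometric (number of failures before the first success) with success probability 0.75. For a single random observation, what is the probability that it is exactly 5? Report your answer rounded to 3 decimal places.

Conditional on each class, P(X = 5): A: 0.15786; B: 0.317652; C: 0.000732422.
By total probability, P(X = 5) = 0.39·0.15786 + 0.34·0.317652 + 0.27·0.000732422 = 0.169765.

0.170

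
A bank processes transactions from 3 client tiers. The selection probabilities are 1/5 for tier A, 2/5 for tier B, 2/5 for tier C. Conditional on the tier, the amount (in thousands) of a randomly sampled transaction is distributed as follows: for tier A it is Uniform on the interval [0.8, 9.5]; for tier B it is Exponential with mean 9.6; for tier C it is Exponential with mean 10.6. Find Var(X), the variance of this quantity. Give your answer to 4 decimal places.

87.1899

Per component, A: μ=5.15, E[X²]=32.83; B: μ=9.6, E[X²]=184.32; C: μ=10.6, E[X²]=224.72.
E[X] = 0.2·5.15 + 0.4·9.6 + 0.4·10.6 = 9.11.
E[X²] = 0.2·32.83 + 0.4·184.32 + 0.4·224.72 = 170.182.
Var(X) = E[X²] − (E[X])² = 170.182 − 82.9921 = 87.1899.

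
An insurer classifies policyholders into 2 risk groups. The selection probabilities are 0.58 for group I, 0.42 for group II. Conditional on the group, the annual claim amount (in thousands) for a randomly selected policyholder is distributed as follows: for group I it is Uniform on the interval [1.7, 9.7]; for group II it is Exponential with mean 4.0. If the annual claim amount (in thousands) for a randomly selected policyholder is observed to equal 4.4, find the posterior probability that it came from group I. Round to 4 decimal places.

0.6747

Likelihoods f(4.4 | ·): I: 0.125; II: 0.0832178.
Posterior ∝ prior × likelihood. Numerator for I: 0.58·0.125 = 0.0725.
Normalizing constant: 0.58·0.125 + 0.42·0.0832178 = 0.107451.
P(I | observation) = 0.0725 / 0.107451 = 0.674723.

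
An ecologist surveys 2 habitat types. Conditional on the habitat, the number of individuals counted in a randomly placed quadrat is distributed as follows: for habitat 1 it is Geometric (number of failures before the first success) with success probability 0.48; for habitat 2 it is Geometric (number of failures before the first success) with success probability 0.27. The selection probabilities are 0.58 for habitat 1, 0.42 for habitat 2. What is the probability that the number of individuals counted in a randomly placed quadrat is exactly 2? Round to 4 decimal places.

0.1357

Conditional on each habitat, P(X = 2): 1: 0.129792; 2: 0.143883.
By total probability, P(X = 2) = 0.58·0.129792 + 0.42·0.143883 = 0.13571.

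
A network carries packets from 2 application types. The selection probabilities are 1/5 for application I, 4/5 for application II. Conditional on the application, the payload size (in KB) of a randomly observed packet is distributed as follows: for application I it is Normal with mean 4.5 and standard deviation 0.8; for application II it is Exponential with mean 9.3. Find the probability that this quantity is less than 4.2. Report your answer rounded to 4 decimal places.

Conditional on each application, P(X < 4.2): I: 0.35383; II: 0.363399.
By total probability, P(X < 4.2) = 0.2·0.35383 + 0.8·0.363399 = 0.361486.

0.3615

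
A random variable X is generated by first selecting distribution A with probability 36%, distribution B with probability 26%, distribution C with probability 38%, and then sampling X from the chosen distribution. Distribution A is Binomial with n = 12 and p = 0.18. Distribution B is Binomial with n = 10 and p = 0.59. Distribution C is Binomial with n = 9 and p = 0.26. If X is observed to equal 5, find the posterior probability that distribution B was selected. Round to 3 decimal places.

0.640

Likelihoods P(X=5 | ·): A: 0.0373065; B: 0.208728; C: 0.0448915.
Posterior ∝ prior × likelihood. Numerator for B: 0.26·0.208728 = 0.0542692.
Normalizing constant: 0.36·0.0373065 + 0.26·0.208728 + 0.38·0.0448915 = 0.0847583.
P(B | observation) = 0.0542692 / 0.0847583 = 0.640282.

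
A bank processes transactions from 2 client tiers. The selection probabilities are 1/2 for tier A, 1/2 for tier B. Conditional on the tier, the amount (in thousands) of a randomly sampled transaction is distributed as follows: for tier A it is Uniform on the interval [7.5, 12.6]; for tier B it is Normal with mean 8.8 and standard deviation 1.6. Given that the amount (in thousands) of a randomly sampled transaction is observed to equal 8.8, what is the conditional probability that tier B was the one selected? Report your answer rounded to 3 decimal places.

Likelihoods f(8.8 | ·): A: 0.196078; B: 0.249339.
Posterior ∝ prior × likelihood. Numerator for B: 0.5·0.249339 = 0.124669.
Normalizing constant: 0.5·0.196078 + 0.5·0.249339 = 0.222709.
P(B | observation) = 0.124669 / 0.222709 = 0.559787.

0.560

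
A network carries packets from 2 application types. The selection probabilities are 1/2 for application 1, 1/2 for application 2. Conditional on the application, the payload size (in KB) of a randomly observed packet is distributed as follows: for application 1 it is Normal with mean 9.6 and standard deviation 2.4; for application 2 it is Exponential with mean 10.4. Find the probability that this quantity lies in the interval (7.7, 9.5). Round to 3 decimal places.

Conditional on each application, P(7.7 < X < 9.5): 1: 0.269105; 2: 0.0757972.
By total probability, P(7.7 < X < 9.5) = 0.5·0.269105 + 0.5·0.0757972 = 0.172451.

0.172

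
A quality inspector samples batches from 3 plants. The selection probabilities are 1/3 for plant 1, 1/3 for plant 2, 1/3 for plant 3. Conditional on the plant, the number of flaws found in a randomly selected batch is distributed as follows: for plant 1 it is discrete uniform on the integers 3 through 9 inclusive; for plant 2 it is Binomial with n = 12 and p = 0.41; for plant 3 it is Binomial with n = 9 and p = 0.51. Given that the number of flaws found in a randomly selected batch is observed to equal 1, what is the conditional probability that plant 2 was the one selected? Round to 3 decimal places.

0.493

Likelihoods P(X=1 | ·): 1: 0; 2: 0.0148367; 3: 0.0152539.
Posterior ∝ prior × likelihood. Numerator for 2: 0.333333·0.0148367 = 0.00494557.
Normalizing constant: 0.333333·0 + 0.333333·0.0148367 + 0.333333·0.0152539 = 0.0100302.
P(2 | observation) = 0.00494557 / 0.0100302 = 0.493067.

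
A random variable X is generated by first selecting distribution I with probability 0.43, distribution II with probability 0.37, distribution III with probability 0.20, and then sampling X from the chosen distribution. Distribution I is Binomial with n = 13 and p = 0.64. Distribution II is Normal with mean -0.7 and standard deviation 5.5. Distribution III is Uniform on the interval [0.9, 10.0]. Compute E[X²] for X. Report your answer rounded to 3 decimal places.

49.748

For each component E[X²] = Var + (mean)², giving I: 72.2176; II: 30.74; III: 36.6033.
Overall E[X²] = 0.43·72.2176 + 0.37·30.74 + 0.2·36.6033 = 49.748.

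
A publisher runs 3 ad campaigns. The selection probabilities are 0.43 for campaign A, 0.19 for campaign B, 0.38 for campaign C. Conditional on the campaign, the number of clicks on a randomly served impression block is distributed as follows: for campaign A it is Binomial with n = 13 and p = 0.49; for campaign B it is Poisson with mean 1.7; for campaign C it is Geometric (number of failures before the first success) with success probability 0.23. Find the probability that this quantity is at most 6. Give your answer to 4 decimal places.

0.7363

Conditional on each campaign, P(X ≤ 6): A: 0.529303; B: 0.998125; C: 0.839515.
By total probability, P(X ≤ 6) = 0.43·0.529303 + 0.19·0.998125 + 0.38·0.839515 = 0.73626.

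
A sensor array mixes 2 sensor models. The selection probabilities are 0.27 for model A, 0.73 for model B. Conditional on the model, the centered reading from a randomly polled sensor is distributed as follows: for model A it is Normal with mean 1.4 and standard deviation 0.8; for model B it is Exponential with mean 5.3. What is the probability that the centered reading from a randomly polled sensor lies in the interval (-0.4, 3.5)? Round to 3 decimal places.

0.618

Conditional on each model, P(-0.4 < X < 3.5): A: 0.983443; B: 0.483344.
By total probability, P(-0.4 < X < 3.5) = 0.27·0.983443 + 0.73·0.483344 = 0.618371.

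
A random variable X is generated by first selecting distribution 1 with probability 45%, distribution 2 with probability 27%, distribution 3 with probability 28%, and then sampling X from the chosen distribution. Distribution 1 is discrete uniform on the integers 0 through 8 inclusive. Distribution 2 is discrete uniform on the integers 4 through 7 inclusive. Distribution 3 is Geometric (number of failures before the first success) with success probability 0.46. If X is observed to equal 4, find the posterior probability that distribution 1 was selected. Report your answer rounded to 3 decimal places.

Likelihoods P(X=4 | ·): 1: 0.111111; 2: 0.25; 3: 0.0391141.
Posterior ∝ prior × likelihood. Numerator for 1: 0.45·0.111111 = 0.05.
Normalizing constant: 0.45·0.111111 + 0.27·0.25 + 0.28·0.0391141 = 0.128452.
P(1 | observation) = 0.05 / 0.128452 = 0.389251.

0.389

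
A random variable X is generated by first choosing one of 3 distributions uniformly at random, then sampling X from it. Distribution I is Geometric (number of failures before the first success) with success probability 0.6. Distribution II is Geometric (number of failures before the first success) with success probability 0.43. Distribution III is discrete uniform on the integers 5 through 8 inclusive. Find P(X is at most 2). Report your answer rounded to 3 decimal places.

Conditional on each component, P(X ≤ 2): I: 0.936; II: 0.814807; III: 0.
By total probability, P(X ≤ 2) = 0.333333·0.936 + 0.333333·0.814807 + 0.333333·0 = 0.583602.

0.584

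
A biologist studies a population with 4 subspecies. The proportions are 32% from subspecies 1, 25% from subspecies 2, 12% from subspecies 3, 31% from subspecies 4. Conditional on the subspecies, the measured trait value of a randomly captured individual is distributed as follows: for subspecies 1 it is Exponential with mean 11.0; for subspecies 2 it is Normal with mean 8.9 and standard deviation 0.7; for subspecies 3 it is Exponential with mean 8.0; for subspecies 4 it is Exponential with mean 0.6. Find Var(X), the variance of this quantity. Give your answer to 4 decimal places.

65.4623

Per component, 1: μ=11, E[X²]=242; 2: μ=8.9, E[X²]=79.7; 3: μ=8, E[X²]=128; 4: μ=0.6, E[X²]=0.72.
E[X] = 0.32·11 + 0.25·8.9 + 0.12·8 + 0.31·0.6 = 6.891.
E[X²] = 0.32·242 + 0.25·79.7 + 0.12·128 + 0.31·0.72 = 112.948.
Var(X) = E[X²] − (E[X])² = 112.948 − 47.4859 = 65.4623.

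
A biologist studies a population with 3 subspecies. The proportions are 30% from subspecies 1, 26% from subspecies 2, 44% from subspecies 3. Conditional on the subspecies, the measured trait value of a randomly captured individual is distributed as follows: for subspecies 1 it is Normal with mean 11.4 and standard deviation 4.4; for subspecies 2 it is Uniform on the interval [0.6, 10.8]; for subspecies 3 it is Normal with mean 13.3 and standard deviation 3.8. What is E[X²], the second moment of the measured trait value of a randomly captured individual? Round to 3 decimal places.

For each component E[X²] = Var + (mean)², giving 1: 149.32; 2: 41.16; 3: 191.33.
Overall E[X²] = 0.3·149.32 + 0.26·41.16 + 0.44·191.33 = 139.683.

139.683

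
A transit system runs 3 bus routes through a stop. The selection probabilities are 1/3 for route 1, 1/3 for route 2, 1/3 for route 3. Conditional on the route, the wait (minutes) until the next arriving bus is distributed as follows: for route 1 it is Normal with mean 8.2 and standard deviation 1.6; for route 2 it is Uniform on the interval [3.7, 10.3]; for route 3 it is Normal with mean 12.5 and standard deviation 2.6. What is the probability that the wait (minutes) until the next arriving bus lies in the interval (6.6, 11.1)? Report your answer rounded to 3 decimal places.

0.550

Conditional on each route, P(6.6 < X < 11.1): 1: 0.80639; 2: 0.560606; 3: 0.283502.
By total probability, P(6.6 < X < 11.1) = 0.333333·0.80639 + 0.333333·0.560606 + 0.333333·0.283502 = 0.550166.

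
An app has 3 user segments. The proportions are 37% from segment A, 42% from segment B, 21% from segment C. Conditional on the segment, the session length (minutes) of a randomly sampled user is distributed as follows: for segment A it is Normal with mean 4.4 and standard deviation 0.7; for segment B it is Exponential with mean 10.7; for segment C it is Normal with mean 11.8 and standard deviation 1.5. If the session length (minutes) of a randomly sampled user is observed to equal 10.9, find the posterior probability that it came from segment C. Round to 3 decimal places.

0.767

Likelihoods f(10.9 | ·): A: 1.07746e-19; B: 0.0337446; C: 0.22215.
Posterior ∝ prior × likelihood. Numerator for C: 0.21·0.22215 = 0.0466514.
Normalizing constant: 0.37·1.07746e-19 + 0.42·0.0337446 + 0.21·0.22215 = 0.0608242.
P(C | observation) = 0.0466514 / 0.0608242 = 0.766989.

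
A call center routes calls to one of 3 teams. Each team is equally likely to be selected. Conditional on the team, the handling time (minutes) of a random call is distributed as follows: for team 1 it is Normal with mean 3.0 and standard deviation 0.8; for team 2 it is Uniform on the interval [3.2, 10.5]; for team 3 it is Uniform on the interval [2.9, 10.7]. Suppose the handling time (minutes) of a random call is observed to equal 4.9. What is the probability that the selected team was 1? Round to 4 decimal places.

Likelihoods f(4.9 | ·): 1: 0.0297149; 2: 0.136986; 3: 0.128205.
Posterior ∝ prior × likelihood. Numerator for 1: 0.333333·0.0297149 = 0.00990496.
Normalizing constant: 0.333333·0.0297149 + 0.333333·0.136986 + 0.333333·0.128205 = 0.0983021.
P(1 | observation) = 0.00990496 / 0.0983021 = 0.10076.

0.1008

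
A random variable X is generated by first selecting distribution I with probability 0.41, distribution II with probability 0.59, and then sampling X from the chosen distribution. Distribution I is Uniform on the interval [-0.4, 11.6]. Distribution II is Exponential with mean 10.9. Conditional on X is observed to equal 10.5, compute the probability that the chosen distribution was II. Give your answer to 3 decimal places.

0.377

Likelihoods f(10.5 | ·): I: 0.0833333; II: 0.035012.
Posterior ∝ prior × likelihood. Numerator for II: 0.59·0.035012 = 0.0206571.
Normalizing constant: 0.41·0.0833333 + 0.59·0.035012 = 0.0548237.
P(II | observation) = 0.0206571 / 0.0548237 = 0.37679.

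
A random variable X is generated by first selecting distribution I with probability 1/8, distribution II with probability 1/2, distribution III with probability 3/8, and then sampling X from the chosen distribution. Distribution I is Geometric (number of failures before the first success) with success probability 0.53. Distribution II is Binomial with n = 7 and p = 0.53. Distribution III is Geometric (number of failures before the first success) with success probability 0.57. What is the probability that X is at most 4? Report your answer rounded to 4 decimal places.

Conditional on each component, P(X ≤ 4): I: 0.977065; II: 0.721335; III: 0.985299.
By total probability, P(X ≤ 4) = 0.125·0.977065 + 0.5·0.721335 + 0.375·0.985299 = 0.852288.

0.8523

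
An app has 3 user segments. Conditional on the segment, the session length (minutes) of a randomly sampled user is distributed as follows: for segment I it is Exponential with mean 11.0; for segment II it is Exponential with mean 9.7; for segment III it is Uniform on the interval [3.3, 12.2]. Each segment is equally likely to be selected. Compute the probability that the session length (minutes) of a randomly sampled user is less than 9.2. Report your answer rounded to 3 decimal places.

0.614

Conditional on each segment, P(X < 9.2): I: 0.566717; II: 0.61266; III: 0.662921.
By total probability, P(X < 9.2) = 0.333333·0.566717 + 0.333333·0.61266 + 0.333333·0.662921 = 0.6141.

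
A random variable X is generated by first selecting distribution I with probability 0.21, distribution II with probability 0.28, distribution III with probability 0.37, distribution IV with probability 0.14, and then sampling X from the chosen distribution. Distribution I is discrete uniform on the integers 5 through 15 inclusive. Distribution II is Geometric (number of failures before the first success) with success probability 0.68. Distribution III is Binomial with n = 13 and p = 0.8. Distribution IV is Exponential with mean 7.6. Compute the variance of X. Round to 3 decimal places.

Per component, I: μ=10, E[X²]=110; II: μ=0.470588, E[X²]=0.913495; III: μ=10.4, E[X²]=110.24; IV: μ=7.6, E[X²]=115.52.
E[X] = 0.21·10 + 0.28·0.470588 + 0.37·10.4 + 0.14·7.6 = 7.14376.
E[X²] = 0.21·110 + 0.28·0.913495 + 0.37·110.24 + 0.14·115.52 = 80.3174.
Var(X) = E[X²] − (E[X])² = 80.3174 − 51.0334 = 29.284.

29.284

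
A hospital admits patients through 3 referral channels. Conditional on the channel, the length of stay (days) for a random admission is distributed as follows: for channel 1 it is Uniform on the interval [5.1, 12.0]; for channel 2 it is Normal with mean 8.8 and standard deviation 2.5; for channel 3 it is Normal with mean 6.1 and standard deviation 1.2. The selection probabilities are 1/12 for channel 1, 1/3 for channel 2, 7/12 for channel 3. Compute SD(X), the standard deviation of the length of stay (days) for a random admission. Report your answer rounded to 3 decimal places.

2.228

Per component, 1: μ=8.55, E[X²]=77.07; 2: μ=8.8, E[X²]=83.69; 3: μ=6.1, E[X²]=38.65.
E[X] = 0.0833333·8.55 + 0.333333·8.8 + 0.583333·6.1 = 7.20417.
E[X²] = 0.0833333·77.07 + 0.333333·83.69 + 0.583333·38.65 = 56.865.
Var(X) = E[X²] − (E[X])² = 56.865 − 51.9 = 4.96498.
SD(X) = √4.96498 = 2.22822.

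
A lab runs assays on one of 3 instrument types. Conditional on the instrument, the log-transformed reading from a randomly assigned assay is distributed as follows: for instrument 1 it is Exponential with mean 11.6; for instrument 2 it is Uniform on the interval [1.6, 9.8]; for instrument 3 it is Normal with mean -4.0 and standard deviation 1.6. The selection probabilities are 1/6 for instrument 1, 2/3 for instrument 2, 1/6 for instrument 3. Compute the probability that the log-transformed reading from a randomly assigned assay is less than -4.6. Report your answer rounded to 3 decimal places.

Conditional on each instrument, P(X < -4.6): 1: 0; 2: 0; 3: 0.35383.
By total probability, P(X < -4.6) = 0.166667·0 + 0.666667·0 + 0.166667·0.35383 = 0.0589717.

0.059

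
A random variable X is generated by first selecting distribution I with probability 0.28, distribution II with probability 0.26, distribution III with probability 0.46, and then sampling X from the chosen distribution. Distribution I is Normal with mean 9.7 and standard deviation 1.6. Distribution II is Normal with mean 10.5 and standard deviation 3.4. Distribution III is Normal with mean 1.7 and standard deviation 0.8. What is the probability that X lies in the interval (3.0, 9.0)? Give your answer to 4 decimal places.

0.1987

Conditional on each component, P(3.0 < X < 9.0): I: 0.33086; II: 0.315847; III: 0.0520813.
By total probability, P(3.0 < X < 9.0) = 0.28·0.33086 + 0.26·0.315847 + 0.46·0.0520813 = 0.198718.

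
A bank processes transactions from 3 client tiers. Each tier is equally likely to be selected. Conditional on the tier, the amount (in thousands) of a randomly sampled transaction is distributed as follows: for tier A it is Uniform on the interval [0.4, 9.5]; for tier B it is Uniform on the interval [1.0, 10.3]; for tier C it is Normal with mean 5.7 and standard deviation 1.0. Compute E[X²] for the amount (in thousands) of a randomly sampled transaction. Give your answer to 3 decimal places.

34.674

For each component E[X²] = Var + (mean)², giving A: 31.4033; B: 39.13; C: 33.49.
Overall E[X²] = 0.333333·31.4033 + 0.333333·39.13 + 0.333333·33.49 = 34.6744.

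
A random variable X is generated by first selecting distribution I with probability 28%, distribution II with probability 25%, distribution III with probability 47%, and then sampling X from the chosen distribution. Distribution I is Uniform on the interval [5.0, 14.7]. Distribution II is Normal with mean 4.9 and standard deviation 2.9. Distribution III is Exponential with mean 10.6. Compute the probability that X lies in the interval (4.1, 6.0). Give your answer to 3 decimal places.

0.145

Conditional on each component, P(4.1 < X < 6.0): I: 0.103093; II: 0.256444; III: 0.111461.
By total probability, P(4.1 < X < 6.0) = 0.28·0.103093 + 0.25·0.256444 + 0.47·0.111461 = 0.145364.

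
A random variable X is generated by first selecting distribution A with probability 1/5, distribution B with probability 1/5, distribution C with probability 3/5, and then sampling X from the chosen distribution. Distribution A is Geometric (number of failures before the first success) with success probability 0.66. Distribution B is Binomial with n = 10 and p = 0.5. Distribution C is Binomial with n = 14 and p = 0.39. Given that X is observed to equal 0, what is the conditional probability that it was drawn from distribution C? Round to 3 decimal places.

0.004

Likelihoods P(X=0 | ·): A: 0.66; B: 0.000976562; C: 0.000987683.
Posterior ∝ prior × likelihood. Numerator for C: 0.6·0.000987683 = 0.00059261.
Normalizing constant: 0.2·0.66 + 0.2·0.000976562 + 0.6·0.000987683 = 0.132788.
P(C | observation) = 0.00059261 / 0.132788 = 0.00446283.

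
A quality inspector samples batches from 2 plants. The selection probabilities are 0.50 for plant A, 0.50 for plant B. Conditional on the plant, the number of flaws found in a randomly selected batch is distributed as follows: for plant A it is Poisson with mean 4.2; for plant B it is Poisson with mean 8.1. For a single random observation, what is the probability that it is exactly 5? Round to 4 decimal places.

Conditional on each plant, P(X = 5): A: 0.163316; B: 0.088198.
By total probability, P(X = 5) = 0.5·0.163316 + 0.5·0.088198 = 0.125757.

0.1258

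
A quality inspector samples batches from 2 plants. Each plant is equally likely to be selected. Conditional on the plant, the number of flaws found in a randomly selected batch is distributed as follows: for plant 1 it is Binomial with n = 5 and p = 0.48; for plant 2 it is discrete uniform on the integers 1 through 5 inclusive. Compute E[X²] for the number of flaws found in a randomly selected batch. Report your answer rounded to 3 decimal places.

9.004

For each component E[X²] = Var + (mean)², giving 1: 7.008; 2: 11.
Overall E[X²] = 0.5·7.008 + 0.5·11 = 9.004.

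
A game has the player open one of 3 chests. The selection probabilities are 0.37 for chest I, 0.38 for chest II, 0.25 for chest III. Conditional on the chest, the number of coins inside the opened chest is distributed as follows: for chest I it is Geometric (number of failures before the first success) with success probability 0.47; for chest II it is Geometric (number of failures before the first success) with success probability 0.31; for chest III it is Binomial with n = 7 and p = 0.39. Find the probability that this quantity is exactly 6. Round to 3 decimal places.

0.020

Conditional on each chest, P(X = 6): I: 0.0104172; II: 0.0334546; III: 0.015025.
By total probability, P(X = 6) = 0.37·0.0104172 + 0.38·0.0334546 + 0.25·0.015025 = 0.0203234.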